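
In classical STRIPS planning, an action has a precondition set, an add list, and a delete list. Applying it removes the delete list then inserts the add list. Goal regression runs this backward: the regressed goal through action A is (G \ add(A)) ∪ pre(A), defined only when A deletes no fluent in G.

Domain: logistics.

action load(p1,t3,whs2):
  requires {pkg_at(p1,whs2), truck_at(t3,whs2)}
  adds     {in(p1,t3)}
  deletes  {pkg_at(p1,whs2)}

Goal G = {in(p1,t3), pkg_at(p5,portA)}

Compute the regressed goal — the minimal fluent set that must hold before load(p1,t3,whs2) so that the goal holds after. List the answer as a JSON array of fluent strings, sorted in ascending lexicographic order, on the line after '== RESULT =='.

Regress:
  G ∩ del = {}  (empty — regression defined)
  G \ add = {in(p1,t3), pkg_at(p5,portA)} \ {in(p1,t3)} = {pkg_at(p5,portA)}
  ∪ pre   = {pkg_at(p5,portA)} ∪ {pkg_at(p1,whs2), truck_at(t3,whs2)}
          = {pkg_at(p1,whs2), pkg_at(p5,portA), truck_at(t3,whs2)}

== RESULT ==
["pkg_at(p1,whs2)", "pkg_at(p5,portA)", "truck_at(t3,whs2)"]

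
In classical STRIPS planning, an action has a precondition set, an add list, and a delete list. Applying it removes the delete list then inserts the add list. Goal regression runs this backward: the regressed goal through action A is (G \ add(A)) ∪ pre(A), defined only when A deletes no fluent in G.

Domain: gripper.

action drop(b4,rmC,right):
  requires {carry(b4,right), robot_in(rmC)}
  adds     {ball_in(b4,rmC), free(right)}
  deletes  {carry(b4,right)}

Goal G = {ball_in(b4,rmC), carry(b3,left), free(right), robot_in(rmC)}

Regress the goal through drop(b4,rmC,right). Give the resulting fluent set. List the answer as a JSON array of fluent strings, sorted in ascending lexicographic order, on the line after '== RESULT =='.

Compute (G \ add) ∪ pre:
  G ∩ del = {}  (empty — regression defined)
  G \ add = {ball_in(b4,rmC), carry(b3,left), free(right), robot_in(rmC)} \ {ball_in(b4,rmC), free(right)} = {carry(b3,left), robot_in(rmC)}
  ∪ pre   = {carry(b3,left), robot_in(rmC)} ∪ {carry(b4,right), robot_in(rmC)}
          = {carry(b3,left), carry(b4,right), robot_in(rmC)}

== RESULT ==
["carry(b3,left)", "carry(b4,right)", "robot_in(rmC)"]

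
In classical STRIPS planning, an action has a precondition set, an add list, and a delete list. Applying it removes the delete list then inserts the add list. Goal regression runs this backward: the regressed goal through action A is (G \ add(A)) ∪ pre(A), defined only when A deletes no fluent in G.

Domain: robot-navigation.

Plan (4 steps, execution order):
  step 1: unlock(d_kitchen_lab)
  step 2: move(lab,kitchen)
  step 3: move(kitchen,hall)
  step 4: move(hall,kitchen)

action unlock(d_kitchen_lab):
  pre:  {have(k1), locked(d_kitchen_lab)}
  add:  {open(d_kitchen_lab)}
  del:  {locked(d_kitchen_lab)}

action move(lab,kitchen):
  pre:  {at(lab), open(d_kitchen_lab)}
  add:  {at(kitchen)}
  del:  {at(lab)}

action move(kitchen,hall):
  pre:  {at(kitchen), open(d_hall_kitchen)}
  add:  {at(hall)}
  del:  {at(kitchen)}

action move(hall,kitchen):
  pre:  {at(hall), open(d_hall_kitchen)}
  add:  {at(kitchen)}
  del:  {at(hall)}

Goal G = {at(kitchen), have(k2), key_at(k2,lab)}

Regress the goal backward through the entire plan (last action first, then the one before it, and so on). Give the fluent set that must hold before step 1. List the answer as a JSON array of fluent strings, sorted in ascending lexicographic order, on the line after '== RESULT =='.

Regress step by step:
  through step 4 (move(hall,kitchen)): drop {at(kitchen)}, keep {have(k2), key_at(k2,lab)}, require {at(hall), open(d_hall_kitchen)}
    → {at(hall), have(k2), key_at(k2,lab), open(d_hall_kitchen)}
  through step 3 (move(kitchen,hall)): drop {at(hall)}, keep {have(k2), key_at(k2,lab), open(d_hall_kitchen)}, require {at(kitchen), open(d_hall_kitchen)}
    → {at(kitchen), have(k2), key_at(k2,lab), open(d_hall_kitchen)}
  through step 2 (move(lab,kitchen)): drop {at(kitchen)}, keep {have(k2), key_at(k2,lab), open(d_hall_kitchen)}, require {at(lab), open(d_kitchen_lab)}
    → {at(lab), have(k2), key_at(k2,lab), open(d_hall_kitchen), open(d_kitchen_lab)}
  through step 1 (unlock(d_kitchen_lab)): drop {open(d_kitchen_lab)}, keep {at(lab), have(k2), key_at(k2,lab), open(d_hall_kitchen)}, require {have(k1), locked(d_kitchen_lab)}
    → {at(lab), have(k1), have(k2), key_at(k2,lab), locked(d_kitchen_lab), open(d_hall_kitchen)}

== RESULT ==
["at(lab)", "have(k1)", "have(k2)", "key_at(k2,lab)", "locked(d_kitchen_lab)", "open(d_hall_kitchen)"]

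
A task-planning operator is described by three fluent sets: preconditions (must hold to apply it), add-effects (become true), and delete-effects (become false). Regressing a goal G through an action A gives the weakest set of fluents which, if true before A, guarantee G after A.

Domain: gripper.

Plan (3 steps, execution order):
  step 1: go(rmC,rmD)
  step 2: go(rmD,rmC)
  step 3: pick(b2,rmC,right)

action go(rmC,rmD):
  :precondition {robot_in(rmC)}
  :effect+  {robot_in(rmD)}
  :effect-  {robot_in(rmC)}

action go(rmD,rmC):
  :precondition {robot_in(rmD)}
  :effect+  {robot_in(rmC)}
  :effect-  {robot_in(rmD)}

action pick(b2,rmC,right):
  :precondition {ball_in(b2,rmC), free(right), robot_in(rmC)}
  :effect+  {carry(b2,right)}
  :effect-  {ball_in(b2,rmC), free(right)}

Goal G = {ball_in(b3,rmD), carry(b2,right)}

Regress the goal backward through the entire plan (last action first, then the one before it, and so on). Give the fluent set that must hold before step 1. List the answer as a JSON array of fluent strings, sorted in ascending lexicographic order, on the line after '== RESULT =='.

Regress step by step:
  through step 3 (pick(b2,rmC,right)): drop {carry(b2,right)}, keep {ball_in(b3,rmD)}, require {ball_in(b2,rmC), free(right), robot_in(rmC)}
    → {ball_in(b2,rmC), ball_in(b3,rmD), free(right), robot_in(rmC)}
  through step 2 (go(rmD,rmC)): drop {robot_in(rmC)}, keep {ball_in(b2,rmC), ball_in(b3,rmD), free(right)}, require {robot_in(rmD)}
    → {ball_in(b2,rmC), ball_in(b3,rmD), free(right), robot_in(rmD)}
  through step 1 (go(rmC,rmD)): drop {robot_in(rmD)}, keep {ball_in(b2,rmC), ball_in(b3,rmD), free(right)}, require {robot_in(rmC)}
    → {ball_in(b2,rmC), ball_in(b3,rmD), free(right), robot_in(rmC)}

== RESULT ==
["ball_in(b2,rmC)", "ball_in(b3,rmD)", "free(right)", "robot_in(rmC)"]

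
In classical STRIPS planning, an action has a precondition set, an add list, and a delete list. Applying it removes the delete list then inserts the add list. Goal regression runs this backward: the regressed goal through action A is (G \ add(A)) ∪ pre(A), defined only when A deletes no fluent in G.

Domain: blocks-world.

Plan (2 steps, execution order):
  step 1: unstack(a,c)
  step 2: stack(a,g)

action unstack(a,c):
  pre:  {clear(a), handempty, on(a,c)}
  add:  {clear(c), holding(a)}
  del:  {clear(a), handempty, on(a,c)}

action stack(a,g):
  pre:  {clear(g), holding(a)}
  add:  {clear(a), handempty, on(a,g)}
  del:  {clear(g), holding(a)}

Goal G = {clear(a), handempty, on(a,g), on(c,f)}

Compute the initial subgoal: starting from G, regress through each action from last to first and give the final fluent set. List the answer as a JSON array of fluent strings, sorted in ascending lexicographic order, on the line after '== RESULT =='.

Work backward from the goal:
  through step 2 (stack(a,g)): drop {clear(a), handempty, on(a,g)}, keep {on(c,f)}, require {clear(g), holding(a)}
    → {clear(g), holding(a), on(c,f)}
  through step 1 (unstack(a,c)): drop {holding(a)}, keep {clear(g), on(c,f)}, require {clear(a), handempty, on(a,c)}
    → {clear(a), clear(g), handempty, on(a,c), on(c,f)}

== RESULT ==
["clear(a)", "clear(g)", "handempty", "on(a,c)", "on(c,f)"]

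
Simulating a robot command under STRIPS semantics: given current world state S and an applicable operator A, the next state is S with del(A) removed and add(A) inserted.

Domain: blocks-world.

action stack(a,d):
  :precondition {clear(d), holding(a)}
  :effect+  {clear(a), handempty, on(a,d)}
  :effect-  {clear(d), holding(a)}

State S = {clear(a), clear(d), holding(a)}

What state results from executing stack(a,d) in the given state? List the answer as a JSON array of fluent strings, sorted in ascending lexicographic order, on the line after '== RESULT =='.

Progress:
  pre ⊆ S: {clear(d), holding(a)} ⊆ S  — applicable
  S \ del = {clear(a)}
  ∪ add   = {clear(a), handempty, on(a,d)}

== RESULT ==
["clear(a)", "handempty", "on(a,d)"]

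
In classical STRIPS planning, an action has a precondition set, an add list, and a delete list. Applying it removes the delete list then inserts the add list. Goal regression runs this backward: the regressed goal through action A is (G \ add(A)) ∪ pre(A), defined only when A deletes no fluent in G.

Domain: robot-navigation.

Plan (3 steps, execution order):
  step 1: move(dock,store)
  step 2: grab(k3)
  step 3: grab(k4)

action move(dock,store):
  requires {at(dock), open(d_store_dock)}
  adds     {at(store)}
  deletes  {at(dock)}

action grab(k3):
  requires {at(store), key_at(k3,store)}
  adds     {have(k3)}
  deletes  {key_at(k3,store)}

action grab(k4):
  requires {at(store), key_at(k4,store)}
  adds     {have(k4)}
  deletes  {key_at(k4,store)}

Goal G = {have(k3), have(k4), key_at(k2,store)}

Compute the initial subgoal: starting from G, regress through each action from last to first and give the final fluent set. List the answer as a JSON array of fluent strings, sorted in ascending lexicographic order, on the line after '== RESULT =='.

Regress step by step:
  through step 3 (grab(k4)): drop {have(k4)}, keep {have(k3), key_at(k2,store)}, require {at(store), key_at(k4,store)}
    → {at(store), have(k3), key_at(k2,store), key_at(k4,store)}
  through step 2 (grab(k3)): drop {have(k3)}, keep {at(store), key_at(k2,store), key_at(k4,store)}, require {at(store), key_at(k3,store)}
    → {at(store), key_at(k2,store), key_at(k3,store), key_at(k4,store)}
  through step 1 (move(dock,store)): drop {at(store)}, keep {key_at(k2,store), key_at(k3,store), key_at(k4,store)}, require {at(dock), open(d_store_dock)}
    → {at(dock), key_at(k2,store), key_at(k3,store), key_at(k4,store), open(d_store_dock)}

== RESULT ==
["at(dock)", "key_at(k2,store)", "key_at(k3,store)", "key_at(k4,store)", "open(d_store_dock)"]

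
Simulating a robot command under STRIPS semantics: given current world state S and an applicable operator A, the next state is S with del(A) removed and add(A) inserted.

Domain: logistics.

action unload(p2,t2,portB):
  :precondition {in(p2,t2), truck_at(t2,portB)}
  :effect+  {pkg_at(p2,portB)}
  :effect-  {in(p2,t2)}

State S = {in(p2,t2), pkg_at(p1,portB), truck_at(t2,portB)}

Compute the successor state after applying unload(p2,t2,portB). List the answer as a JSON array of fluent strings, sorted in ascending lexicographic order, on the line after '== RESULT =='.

Compute (S \ del) ∪ add:
  pre ⊆ S: {in(p2,t2), truck_at(t2,portB)} ⊆ S  — applicable
  S \ del = {pkg_at(p1,portB), truck_at(t2,portB)}
  ∪ add   = {pkg_at(p1,portB), pkg_at(p2,portB), truck_at(t2,portB)}

== RESULT ==
["pkg_at(p1,portB)", "pkg_at(p2,portB)", "truck_at(t2,portB)"]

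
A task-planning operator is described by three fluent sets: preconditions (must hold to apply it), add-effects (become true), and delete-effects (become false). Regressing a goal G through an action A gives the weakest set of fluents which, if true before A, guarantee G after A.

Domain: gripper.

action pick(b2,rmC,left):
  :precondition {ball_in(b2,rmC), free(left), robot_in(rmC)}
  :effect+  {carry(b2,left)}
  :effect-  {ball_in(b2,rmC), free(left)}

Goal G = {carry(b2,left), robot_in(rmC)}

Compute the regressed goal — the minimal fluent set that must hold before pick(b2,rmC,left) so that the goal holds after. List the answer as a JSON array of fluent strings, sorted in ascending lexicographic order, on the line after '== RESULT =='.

Compute (G \ add) ∪ pre:
  G ∩ del = {}  (empty — regression defined)
  G \ add = {carry(b2,left), robot_in(rmC)} \ {carry(b2,left)} = {robot_in(rmC)}
  ∪ pre   = {robot_in(rmC)} ∪ {ball_in(b2,rmC), free(left), robot_in(rmC)}
          = {ball_in(b2,rmC), free(left), robot_in(rmC)}

== RESULT ==
["ball_in(b2,rmC)", "free(left)", "robot_in(rmC)"]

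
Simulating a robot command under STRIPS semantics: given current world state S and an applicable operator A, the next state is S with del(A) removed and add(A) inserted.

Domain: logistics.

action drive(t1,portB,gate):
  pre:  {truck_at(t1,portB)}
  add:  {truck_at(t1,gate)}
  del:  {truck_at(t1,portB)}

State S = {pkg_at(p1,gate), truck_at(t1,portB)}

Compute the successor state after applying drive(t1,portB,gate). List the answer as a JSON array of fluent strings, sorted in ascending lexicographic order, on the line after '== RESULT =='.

Progress:
  pre ⊆ S: {truck_at(t1,portB)} ⊆ S  — applicable
  S \ del = {pkg_at(p1,gate)}
  ∪ add   = {pkg_at(p1,gate), truck_at(t1,gate)}

== RESULT ==
["pkg_at(p1,gate)", "truck_at(t1,gate)"]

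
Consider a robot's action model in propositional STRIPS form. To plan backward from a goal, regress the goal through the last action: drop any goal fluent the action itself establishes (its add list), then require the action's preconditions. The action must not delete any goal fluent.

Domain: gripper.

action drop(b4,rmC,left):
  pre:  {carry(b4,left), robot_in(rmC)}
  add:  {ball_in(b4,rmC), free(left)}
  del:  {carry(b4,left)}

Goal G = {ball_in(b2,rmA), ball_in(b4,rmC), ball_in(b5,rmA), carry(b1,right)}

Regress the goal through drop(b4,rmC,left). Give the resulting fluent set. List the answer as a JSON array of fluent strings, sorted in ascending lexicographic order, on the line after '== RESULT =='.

Regress:
  G ∩ del = {}  (empty — regression defined)
  G \ add = {ball_in(b2,rmA), ball_in(b4,rmC), ball_in(b5,rmA), carry(b1,right)} \ {ball_in(b4,rmC), free(left)} = {ball_in(b2,rmA), ball_in(b5,rmA), carry(b1,right)}
  ∪ pre   = {ball_in(b2,rmA), ball_in(b5,rmA), carry(b1,right)} ∪ {carry(b4,left), robot_in(rmC)}
          = {ball_in(b2,rmA), ball_in(b5,rmA), carry(b1,right), carry(b4,left), robot_in(rmC)}

== RESULT ==
["ball_in(b2,rmA)", "ball_in(b5,rmA)", "carry(b1,right)", "carry(b4,left)", "robot_in(rmC)"]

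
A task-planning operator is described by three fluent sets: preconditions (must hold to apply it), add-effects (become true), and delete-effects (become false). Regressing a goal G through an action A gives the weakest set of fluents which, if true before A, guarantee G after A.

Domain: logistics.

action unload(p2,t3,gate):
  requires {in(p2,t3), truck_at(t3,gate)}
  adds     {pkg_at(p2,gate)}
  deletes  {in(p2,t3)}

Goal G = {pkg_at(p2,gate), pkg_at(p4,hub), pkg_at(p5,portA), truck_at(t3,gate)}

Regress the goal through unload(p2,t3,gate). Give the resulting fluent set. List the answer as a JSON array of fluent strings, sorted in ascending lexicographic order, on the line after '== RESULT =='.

Regress:
  G ∩ del = {}  (empty — regression defined)
  G \ add = {pkg_at(p2,gate), pkg_at(p4,hub), pkg_at(p5,portA), truck_at(t3,gate)} \ {pkg_at(p2,gate)} = {pkg_at(p4,hub), pkg_at(p5,portA), truck_at(t3,gate)}
  ∪ pre   = {pkg_at(p4,hub), pkg_at(p5,portA), truck_at(t3,gate)} ∪ {in(p2,t3), truck_at(t3,gate)}
          = {in(p2,t3), pkg_at(p4,hub), pkg_at(p5,portA), truck_at(t3,gate)}

== RESULT ==
["in(p2,t3)", "pkg_at(p4,hub)", "pkg_at(p5,portA)", "truck_at(t3,gate)"]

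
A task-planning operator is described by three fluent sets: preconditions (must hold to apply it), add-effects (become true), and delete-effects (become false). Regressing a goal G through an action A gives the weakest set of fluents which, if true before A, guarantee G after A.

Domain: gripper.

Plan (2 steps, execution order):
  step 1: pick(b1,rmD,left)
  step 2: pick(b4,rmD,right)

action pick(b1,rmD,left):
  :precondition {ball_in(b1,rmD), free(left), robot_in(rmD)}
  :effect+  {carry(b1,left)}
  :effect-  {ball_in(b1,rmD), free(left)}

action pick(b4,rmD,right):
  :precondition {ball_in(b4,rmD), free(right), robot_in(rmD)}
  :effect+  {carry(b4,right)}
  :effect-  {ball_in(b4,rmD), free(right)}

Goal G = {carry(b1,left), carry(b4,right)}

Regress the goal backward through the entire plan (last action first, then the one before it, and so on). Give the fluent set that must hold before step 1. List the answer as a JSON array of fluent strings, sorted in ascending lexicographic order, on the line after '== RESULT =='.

Work backward from the goal:
  through step 2 (pick(b4,rmD,right)): drop {carry(b4,right)}, keep {carry(b1,left)}, require {ball_in(b4,rmD), free(right), robot_in(rmD)}
    → {ball_in(b4,rmD), carry(b1,left), free(right), robot_in(rmD)}
  through step 1 (pick(b1,rmD,left)): drop {carry(b1,left)}, keep {ball_in(b4,rmD), free(right), robot_in(rmD)}, require {ball_in(b1,rmD), free(left), robot_in(rmD)}
    → {ball_in(b1,rmD), ball_in(b4,rmD), free(left), free(right), robot_in(rmD)}

== RESULT ==
["ball_in(b1,rmD)", "ball_in(b4,rmD)", "free(left)", "free(right)", "robot_in(rmD)"]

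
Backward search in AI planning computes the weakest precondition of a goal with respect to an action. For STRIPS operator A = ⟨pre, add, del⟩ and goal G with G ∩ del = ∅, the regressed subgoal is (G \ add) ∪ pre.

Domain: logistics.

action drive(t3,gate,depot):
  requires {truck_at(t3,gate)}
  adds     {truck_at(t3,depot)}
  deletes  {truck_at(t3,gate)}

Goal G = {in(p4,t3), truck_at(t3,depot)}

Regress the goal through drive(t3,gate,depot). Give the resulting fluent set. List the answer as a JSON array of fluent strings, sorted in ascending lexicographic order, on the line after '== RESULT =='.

Regress:
  G ∩ del = {}  (empty — regression defined)
  G \ add = {in(p4,t3), truck_at(t3,depot)} \ {truck_at(t3,depot)} = {in(p4,t3)}
  ∪ pre   = {in(p4,t3)} ∪ {truck_at(t3,gate)}
          = {in(p4,t3), truck_at(t3,gate)}

== RESULT ==
["in(p4,t3)", "truck_at(t3,gate)"]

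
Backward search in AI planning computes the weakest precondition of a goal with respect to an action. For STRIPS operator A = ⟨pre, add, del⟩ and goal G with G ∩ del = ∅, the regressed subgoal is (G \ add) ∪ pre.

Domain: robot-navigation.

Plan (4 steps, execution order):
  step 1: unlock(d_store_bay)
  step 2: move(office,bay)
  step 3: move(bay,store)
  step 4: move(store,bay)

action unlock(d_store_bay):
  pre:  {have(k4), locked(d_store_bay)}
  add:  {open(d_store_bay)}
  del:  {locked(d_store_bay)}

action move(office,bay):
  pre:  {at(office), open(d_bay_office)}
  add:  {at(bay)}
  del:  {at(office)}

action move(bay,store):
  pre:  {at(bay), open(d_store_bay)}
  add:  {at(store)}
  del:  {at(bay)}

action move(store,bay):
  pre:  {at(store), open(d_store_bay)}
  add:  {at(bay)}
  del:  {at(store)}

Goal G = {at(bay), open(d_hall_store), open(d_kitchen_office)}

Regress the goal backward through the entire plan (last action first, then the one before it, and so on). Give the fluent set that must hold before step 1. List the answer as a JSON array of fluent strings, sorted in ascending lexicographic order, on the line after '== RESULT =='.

Regress step by step:
  through step 4 (move(store,bay)): drop {at(bay)}, keep {open(d_hall_store), open(d_kitchen_office)}, require {at(store), open(d_store_bay)}
    → {at(store), open(d_hall_store), open(d_kitchen_office), open(d_store_bay)}
  through step 3 (move(bay,store)): drop {at(store)}, keep {open(d_hall_store), open(d_kitchen_office), open(d_store_bay)}, require {at(bay), open(d_store_bay)}
    → {at(bay), open(d_hall_store), open(d_kitchen_office), open(d_store_bay)}
  through step 2 (move(office,bay)): drop {at(bay)}, keep {open(d_hall_store), open(d_kitchen_office), open(d_store_bay)}, require {at(office), open(d_bay_office)}
    → {at(office), open(d_bay_office), open(d_hall_store), open(d_kitchen_office), open(d_store_bay)}
  through step 1 (unlock(d_store_bay)): drop {open(d_store_bay)}, keep {at(office), open(d_bay_office), open(d_hall_store), open(d_kitchen_office)}, require {have(k4), locked(d_store_bay)}
    → {at(office), have(k4), locked(d_store_bay), open(d_bay_office), open(d_hall_store), open(d_kitchen_office)}

== RESULT ==
["at(office)", "have(k4)", "locked(d_store_bay)", "open(d_bay_office)", "open(d_hall_store)", "open(d_kitchen_office)"]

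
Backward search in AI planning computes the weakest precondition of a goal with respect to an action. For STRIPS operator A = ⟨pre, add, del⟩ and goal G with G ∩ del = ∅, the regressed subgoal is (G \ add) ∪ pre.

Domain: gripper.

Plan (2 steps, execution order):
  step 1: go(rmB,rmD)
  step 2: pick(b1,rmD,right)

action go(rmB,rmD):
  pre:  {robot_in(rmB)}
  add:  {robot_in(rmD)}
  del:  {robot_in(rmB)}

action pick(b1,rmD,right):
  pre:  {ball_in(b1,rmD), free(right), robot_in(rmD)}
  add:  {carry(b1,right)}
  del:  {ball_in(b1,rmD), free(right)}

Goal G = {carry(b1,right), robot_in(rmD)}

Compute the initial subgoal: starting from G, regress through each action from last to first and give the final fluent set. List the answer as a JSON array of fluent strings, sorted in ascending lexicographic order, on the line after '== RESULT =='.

Work backward from the goal:
  through step 2 (pick(b1,rmD,right)): drop {carry(b1,right)}, keep {robot_in(rmD)}, require {ball_in(b1,rmD), free(right), robot_in(rmD)}
    → {ball_in(b1,rmD), free(right), robot_in(rmD)}
  through step 1 (go(rmB,rmD)): drop {robot_in(rmD)}, keep {ball_in(b1,rmD), free(right)}, require {robot_in(rmB)}
    → {ball_in(b1,rmD), free(right), robot_in(rmB)}

== RESULT ==
["ball_in(b1,rmD)", "free(right)", "robot_in(rmB)"]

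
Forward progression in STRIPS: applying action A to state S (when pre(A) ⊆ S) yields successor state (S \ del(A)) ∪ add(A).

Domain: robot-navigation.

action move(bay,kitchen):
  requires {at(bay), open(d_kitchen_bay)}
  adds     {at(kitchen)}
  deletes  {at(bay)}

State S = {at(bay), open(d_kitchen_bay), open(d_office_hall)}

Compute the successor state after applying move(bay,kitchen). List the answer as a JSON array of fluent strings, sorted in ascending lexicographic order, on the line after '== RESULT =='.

Compute (S \ del) ∪ add:
  pre ⊆ S: {at(bay), open(d_kitchen_bay)} ⊆ S  — applicable
  S \ del = {open(d_kitchen_bay), open(d_office_hall)}
  ∪ add   = {at(kitchen), open(d_kitchen_bay), open(d_office_hall)}

== RESULT ==
["at(kitchen)", "open(d_kitchen_bay)", "open(d_office_hall)"]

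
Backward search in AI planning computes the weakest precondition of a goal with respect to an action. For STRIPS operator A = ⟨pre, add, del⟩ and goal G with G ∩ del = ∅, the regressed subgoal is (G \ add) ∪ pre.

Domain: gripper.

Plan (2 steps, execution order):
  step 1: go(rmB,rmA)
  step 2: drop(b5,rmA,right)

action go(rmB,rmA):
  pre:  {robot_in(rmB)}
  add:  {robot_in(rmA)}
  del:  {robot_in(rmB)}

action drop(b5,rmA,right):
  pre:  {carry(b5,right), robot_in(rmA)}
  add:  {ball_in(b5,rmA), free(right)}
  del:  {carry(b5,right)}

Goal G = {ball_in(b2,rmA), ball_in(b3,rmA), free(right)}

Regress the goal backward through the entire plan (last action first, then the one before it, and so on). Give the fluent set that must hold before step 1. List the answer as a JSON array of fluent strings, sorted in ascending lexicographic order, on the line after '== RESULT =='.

Regress step by step:
  through step 2 (drop(b5,rmA,right)): drop {free(right)}, keep {ball_in(b2,rmA), ball_in(b3,rmA)}, require {carry(b5,right), robot_in(rmA)}
    → {ball_in(b2,rmA), ball_in(b3,rmA), carry(b5,right), robot_in(rmA)}
  through step 1 (go(rmB,rmA)): drop {robot_in(rmA)}, keep {ball_in(b2,rmA), ball_in(b3,rmA), carry(b5,right)}, require {robot_in(rmB)}
    → {ball_in(b2,rmA), ball_in(b3,rmA), carry(b5,right), robot_in(rmB)}

== RESULT ==
["ball_in(b2,rmA)", "ball_in(b3,rmA)", "carry(b5,right)", "robot_in(rmB)"]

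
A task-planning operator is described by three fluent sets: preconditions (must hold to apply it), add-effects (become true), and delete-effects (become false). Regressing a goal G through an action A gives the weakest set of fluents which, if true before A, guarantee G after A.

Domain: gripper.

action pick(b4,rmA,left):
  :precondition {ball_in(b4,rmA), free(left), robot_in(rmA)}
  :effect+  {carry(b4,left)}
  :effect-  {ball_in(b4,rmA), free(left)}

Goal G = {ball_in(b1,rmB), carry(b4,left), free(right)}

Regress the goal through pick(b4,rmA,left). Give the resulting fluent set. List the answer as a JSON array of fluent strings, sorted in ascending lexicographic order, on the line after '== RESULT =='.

Regress:
  G ∩ del = {}  (empty — regression defined)
  G \ add = {ball_in(b1,rmB), carry(b4,left), free(right)} \ {carry(b4,left)} = {ball_in(b1,rmB), free(right)}
  ∪ pre   = {ball_in(b1,rmB), free(right)} ∪ {ball_in(b4,rmA), free(left), robot_in(rmA)}
          = {ball_in(b1,rmB), ball_in(b4,rmA), free(left), free(right), robot_in(rmA)}

== RESULT ==
["ball_in(b1,rmB)", "ball_in(b4,rmA)", "free(left)", "free(right)", "robot_in(rmA)"]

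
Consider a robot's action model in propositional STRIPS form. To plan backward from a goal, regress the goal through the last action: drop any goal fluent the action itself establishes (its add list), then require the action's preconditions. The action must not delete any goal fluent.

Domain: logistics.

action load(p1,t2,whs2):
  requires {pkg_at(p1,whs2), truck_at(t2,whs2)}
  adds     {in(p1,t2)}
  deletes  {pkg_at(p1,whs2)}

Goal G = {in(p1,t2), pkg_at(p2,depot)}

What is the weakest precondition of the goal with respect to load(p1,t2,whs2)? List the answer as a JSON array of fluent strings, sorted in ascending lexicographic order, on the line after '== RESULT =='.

Compute (G \ add) ∪ pre:
  G ∩ del = {}  (empty — regression defined)
  G \ add = {in(p1,t2), pkg_at(p2,depot)} \ {in(p1,t2)} = {pkg_at(p2,depot)}
  ∪ pre   = {pkg_at(p2,depot)} ∪ {pkg_at(p1,whs2), truck_at(t2,whs2)}
          = {pkg_at(p1,whs2), pkg_at(p2,depot), truck_at(t2,whs2)}

== RESULT ==
["pkg_at(p1,whs2)", "pkg_at(p2,depot)", "truck_at(t2,whs2)"]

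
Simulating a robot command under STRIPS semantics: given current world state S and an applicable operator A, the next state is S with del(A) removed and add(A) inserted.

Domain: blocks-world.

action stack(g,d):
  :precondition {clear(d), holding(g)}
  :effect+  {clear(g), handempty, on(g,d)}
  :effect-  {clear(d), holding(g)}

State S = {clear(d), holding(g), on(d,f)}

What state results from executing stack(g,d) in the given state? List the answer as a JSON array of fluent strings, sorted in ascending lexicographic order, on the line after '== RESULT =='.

Progress:
  pre ⊆ S: {clear(d), holding(g)} ⊆ S  — applicable
  S \ del = {on(d,f)}
  ∪ add   = {clear(g), handempty, on(d,f), on(g,d)}

== RESULT ==
["clear(g)", "handempty", "on(d,f)", "on(g,d)"]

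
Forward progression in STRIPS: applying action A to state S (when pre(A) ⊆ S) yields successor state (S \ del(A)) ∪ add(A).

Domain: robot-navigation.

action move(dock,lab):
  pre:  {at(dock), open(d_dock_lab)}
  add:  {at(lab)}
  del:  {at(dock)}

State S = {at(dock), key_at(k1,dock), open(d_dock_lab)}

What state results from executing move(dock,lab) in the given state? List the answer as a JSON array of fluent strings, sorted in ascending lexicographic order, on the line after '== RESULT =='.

Progress:
  pre ⊆ S: {at(dock), open(d_dock_lab)} ⊆ S  — applicable
  S \ del = {key_at(k1,dock), open(d_dock_lab)}
  ∪ add   = {at(lab), key_at(k1,dock), open(d_dock_lab)}

== RESULT ==
["at(lab)", "key_at(k1,dock)", "open(d_dock_lab)"]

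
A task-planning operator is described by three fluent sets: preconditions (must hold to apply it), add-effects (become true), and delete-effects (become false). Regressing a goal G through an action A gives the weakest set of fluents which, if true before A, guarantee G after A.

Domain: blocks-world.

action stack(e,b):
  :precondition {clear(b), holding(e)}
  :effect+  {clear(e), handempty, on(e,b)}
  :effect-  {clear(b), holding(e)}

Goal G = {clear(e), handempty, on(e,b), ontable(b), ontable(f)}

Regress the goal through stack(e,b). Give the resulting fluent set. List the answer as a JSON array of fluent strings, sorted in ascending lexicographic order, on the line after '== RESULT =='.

Regress:
  G ∩ del = {}  (empty — regression defined)
  G \ add = {clear(e), handempty, on(e,b), ontable(b), ontable(f)} \ {clear(e), handempty, on(e,b)} = {ontable(b), ontable(f)}
  ∪ pre   = {ontable(b), ontable(f)} ∪ {clear(b), holding(e)}
          = {clear(b), holding(e), ontable(b), ontable(f)}

== RESULT ==
["clear(b)", "holding(e)", "ontable(b)", "ontable(f)"]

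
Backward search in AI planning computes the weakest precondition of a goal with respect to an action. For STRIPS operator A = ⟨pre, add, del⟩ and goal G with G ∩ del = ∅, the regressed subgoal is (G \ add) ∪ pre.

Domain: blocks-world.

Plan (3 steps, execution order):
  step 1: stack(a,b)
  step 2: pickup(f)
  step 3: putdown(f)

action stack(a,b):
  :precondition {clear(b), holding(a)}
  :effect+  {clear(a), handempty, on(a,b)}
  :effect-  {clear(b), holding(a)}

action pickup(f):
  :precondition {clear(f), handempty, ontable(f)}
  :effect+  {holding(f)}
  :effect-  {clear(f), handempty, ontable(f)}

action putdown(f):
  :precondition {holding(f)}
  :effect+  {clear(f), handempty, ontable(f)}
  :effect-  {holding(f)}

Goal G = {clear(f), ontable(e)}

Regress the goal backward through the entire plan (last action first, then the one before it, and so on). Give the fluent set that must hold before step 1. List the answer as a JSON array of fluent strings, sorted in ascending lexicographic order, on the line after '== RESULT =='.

Regress step by step:
  through step 3 (putdown(f)): drop {clear(f)}, keep {ontable(e)}, require {holding(f)}
    → {holding(f), ontable(e)}
  through step 2 (pickup(f)): drop {holding(f)}, keep {ontable(e)}, require {clear(f), handempty, ontable(f)}
    → {clear(f), handempty, ontable(e), ontable(f)}
  through step 1 (stack(a,b)): drop {handempty}, keep {clear(f), ontable(e), ontable(f)}, require {clear(b), holding(a)}
    → {clear(b), clear(f), holding(a), ontable(e), ontable(f)}

== RESULT ==
["clear(b)", "clear(f)", "holding(a)", "ontable(e)", "ontable(f)"]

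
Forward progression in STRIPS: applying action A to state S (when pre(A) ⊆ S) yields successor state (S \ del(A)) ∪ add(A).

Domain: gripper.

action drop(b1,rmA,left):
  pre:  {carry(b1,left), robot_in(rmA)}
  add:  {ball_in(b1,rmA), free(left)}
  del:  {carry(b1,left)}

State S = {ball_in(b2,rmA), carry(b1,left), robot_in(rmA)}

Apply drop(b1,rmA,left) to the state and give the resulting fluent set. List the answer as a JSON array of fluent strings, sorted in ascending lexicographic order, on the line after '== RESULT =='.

Progress:
  pre ⊆ S: {carry(b1,left), robot_in(rmA)} ⊆ S  — applicable
  S \ del = {ball_in(b2,rmA), robot_in(rmA)}
  ∪ add   = {ball_in(b1,rmA), ball_in(b2,rmA), free(left), robot_in(rmA)}

== RESULT ==
["ball_in(b1,rmA)", "ball_in(b2,rmA)", "free(left)", "robot_in(rmA)"]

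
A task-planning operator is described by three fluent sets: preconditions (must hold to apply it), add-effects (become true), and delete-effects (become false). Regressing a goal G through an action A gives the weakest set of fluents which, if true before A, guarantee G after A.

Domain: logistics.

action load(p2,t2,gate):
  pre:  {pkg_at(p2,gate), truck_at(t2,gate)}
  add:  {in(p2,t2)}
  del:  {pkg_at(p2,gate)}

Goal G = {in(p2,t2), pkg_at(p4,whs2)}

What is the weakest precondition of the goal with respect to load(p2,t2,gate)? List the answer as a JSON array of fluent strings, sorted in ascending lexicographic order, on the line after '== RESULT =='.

Regress:
  G ∩ del = {}  (empty — regression defined)
  G \ add = {in(p2,t2), pkg_at(p4,whs2)} \ {in(p2,t2)} = {pkg_at(p4,whs2)}
  ∪ pre   = {pkg_at(p4,whs2)} ∪ {pkg_at(p2,gate), truck_at(t2,gate)}
          = {pkg_at(p2,gate), pkg_at(p4,whs2), truck_at(t2,gate)}

== RESULT ==
["pkg_at(p2,gate)", "pkg_at(p4,whs2)", "truck_at(t2,gate)"]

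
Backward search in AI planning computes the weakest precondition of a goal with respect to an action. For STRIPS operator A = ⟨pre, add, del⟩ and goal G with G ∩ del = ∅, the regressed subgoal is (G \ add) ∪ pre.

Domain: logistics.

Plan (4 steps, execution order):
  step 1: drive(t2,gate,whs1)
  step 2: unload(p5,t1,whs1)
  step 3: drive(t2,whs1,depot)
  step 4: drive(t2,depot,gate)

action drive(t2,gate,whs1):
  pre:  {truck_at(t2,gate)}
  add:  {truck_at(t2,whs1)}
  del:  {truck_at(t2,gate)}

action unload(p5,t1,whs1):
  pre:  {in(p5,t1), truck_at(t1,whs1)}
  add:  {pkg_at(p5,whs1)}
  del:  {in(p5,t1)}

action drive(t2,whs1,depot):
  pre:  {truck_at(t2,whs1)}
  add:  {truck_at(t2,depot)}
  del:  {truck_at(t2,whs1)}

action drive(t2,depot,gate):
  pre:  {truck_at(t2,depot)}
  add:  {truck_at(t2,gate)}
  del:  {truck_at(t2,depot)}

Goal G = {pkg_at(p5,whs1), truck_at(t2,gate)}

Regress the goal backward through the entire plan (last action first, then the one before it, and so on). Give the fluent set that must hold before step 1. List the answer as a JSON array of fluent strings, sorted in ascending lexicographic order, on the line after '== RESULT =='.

Regress step by step:
  through step 4 (drive(t2,depot,gate)): drop {truck_at(t2,gate)}, keep {pkg_at(p5,whs1)}, require {truck_at(t2,depot)}
    → {pkg_at(p5,whs1), truck_at(t2,depot)}
  through step 3 (drive(t2,whs1,depot)): drop {truck_at(t2,depot)}, keep {pkg_at(p5,whs1)}, require {truck_at(t2,whs1)}
    → {pkg_at(p5,whs1), truck_at(t2,whs1)}
  through step 2 (unload(p5,t1,whs1)): drop {pkg_at(p5,whs1)}, keep {truck_at(t2,whs1)}, require {in(p5,t1), truck_at(t1,whs1)}
    → {in(p5,t1), truck_at(t1,whs1), truck_at(t2,whs1)}
  through step 1 (drive(t2,gate,whs1)): drop {truck_at(t2,whs1)}, keep {in(p5,t1), truck_at(t1,whs1)}, require {truck_at(t2,gate)}
    → {in(p5,t1), truck_at(t1,whs1), truck_at(t2,gate)}

== RESULT ==
["in(p5,t1)", "truck_at(t1,whs1)", "truck_at(t2,gate)"]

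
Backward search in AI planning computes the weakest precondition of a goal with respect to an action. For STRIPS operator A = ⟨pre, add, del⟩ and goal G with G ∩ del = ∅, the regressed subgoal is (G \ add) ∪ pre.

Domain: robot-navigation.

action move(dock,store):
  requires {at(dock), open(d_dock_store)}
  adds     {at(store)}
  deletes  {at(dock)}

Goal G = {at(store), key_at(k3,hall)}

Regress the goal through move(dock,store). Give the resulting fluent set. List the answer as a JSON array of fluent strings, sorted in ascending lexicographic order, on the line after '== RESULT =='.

Regress:
  G ∩ del = {}  (empty — regression defined)
  G \ add = {at(store), key_at(k3,hall)} \ {at(store)} = {key_at(k3,hall)}
  ∪ pre   = {key_at(k3,hall)} ∪ {at(dock), open(d_dock_store)}
          = {at(dock), key_at(k3,hall), open(d_dock_store)}

== RESULT ==
["at(dock)", "key_at(k3,hall)", "open(d_dock_store)"]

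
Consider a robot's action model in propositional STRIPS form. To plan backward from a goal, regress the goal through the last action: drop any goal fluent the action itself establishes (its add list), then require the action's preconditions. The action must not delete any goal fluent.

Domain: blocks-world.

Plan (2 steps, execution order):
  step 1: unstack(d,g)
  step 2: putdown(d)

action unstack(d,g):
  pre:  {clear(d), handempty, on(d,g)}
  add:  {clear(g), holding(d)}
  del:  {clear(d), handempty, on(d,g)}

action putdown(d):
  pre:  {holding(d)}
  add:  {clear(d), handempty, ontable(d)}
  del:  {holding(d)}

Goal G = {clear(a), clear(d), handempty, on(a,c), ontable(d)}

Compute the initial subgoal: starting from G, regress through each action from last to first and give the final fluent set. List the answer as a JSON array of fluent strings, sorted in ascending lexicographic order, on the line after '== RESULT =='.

Work backward from the goal:
  through step 2 (putdown(d)): drop {clear(d), handempty, ontable(d)}, keep {clear(a), on(a,c)}, require {holding(d)}
    → {clear(a), holding(d), on(a,c)}
  through step 1 (unstack(d,g)): drop {holding(d)}, keep {clear(a), on(a,c)}, require {clear(d), handempty, on(d,g)}
    → {clear(a), clear(d), handempty, on(a,c), on(d,g)}

== RESULT ==
["clear(a)", "clear(d)", "handempty", "on(a,c)", "on(d,g)"]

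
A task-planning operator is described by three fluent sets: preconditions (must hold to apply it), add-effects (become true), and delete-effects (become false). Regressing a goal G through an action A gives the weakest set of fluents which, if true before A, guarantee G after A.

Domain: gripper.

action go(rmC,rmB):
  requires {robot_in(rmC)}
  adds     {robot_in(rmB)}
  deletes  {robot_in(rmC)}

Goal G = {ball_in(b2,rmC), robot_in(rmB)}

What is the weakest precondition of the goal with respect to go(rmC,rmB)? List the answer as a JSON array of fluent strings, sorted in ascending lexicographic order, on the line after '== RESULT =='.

Compute (G \ add) ∪ pre:
  G ∩ del = {}  (empty — regression defined)
  G \ add = {ball_in(b2,rmC), robot_in(rmB)} \ {robot_in(rmB)} = {ball_in(b2,rmC)}
  ∪ pre   = {ball_in(b2,rmC)} ∪ {robot_in(rmC)}
          = {ball_in(b2,rmC), robot_in(rmC)}

== RESULT ==
["ball_in(b2,rmC)", "robot_in(rmC)"]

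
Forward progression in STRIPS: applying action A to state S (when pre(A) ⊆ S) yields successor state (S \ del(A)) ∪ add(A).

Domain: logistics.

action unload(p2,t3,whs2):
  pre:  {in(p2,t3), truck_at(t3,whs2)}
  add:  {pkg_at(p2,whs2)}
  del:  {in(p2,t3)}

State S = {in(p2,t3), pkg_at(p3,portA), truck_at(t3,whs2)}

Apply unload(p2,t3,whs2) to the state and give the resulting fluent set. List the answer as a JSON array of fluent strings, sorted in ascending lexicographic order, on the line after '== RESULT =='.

Compute (S \ del) ∪ add:
  pre ⊆ S: {in(p2,t3), truck_at(t3,whs2)} ⊆ S  — applicable
  S \ del = {pkg_at(p3,portA), truck_at(t3,whs2)}
  ∪ add   = {pkg_at(p2,whs2), pkg_at(p3,portA), truck_at(t3,whs2)}

== RESULT ==
["pkg_at(p2,whs2)", "pkg_at(p3,portA)", "truck_at(t3,whs2)"]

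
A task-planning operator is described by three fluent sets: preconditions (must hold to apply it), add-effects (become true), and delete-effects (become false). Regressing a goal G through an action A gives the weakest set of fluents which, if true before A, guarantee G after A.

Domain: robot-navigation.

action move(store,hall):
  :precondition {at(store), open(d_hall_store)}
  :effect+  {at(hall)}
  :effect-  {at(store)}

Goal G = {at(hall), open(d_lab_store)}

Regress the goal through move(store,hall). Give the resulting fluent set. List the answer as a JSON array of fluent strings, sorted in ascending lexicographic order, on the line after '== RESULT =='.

Compute (G \ add) ∪ pre:
  G ∩ del = {}  (empty — regression defined)
  G \ add = {at(hall), open(d_lab_store)} \ {at(hall)} = {open(d_lab_store)}
  ∪ pre   = {open(d_lab_store)} ∪ {at(store), open(d_hall_store)}
          = {at(store), open(d_hall_store), open(d_lab_store)}

== RESULT ==
["at(store)", "open(d_hall_store)", "open(d_lab_store)"]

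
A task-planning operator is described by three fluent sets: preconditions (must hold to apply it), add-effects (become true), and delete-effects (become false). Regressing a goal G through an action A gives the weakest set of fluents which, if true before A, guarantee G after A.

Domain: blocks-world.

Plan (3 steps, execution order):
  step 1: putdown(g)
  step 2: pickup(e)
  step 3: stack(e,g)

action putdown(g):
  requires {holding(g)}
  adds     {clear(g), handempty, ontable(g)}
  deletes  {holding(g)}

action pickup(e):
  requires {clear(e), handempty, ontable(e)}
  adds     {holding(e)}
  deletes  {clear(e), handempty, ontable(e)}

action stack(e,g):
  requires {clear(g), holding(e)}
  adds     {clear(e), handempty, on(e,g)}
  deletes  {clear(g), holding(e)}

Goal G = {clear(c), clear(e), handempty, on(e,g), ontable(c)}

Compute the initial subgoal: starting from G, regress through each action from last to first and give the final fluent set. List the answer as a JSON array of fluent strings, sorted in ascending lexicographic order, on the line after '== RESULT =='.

Work backward from the goal:
  through step 3 (stack(e,g)): drop {clear(e), handempty, on(e,g)}, keep {clear(c), ontable(c)}, require {clear(g), holding(e)}
    → {clear(c), clear(g), holding(e), ontable(c)}
  through step 2 (pickup(e)): drop {holding(e)}, keep {clear(c), clear(g), ontable(c)}, require {clear(e), handempty, ontable(e)}
    → {clear(c), clear(e), clear(g), handempty, ontable(c), ontable(e)}
  through step 1 (putdown(g)): drop {clear(g), handempty}, keep {clear(c), clear(e), ontable(c), ontable(e)}, require {holding(g)}
    → {clear(c), clear(e), holding(g), ontable(c), ontable(e)}

== RESULT ==
["clear(c)", "clear(e)", "holding(g)", "ontable(c)", "ontable(e)"]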